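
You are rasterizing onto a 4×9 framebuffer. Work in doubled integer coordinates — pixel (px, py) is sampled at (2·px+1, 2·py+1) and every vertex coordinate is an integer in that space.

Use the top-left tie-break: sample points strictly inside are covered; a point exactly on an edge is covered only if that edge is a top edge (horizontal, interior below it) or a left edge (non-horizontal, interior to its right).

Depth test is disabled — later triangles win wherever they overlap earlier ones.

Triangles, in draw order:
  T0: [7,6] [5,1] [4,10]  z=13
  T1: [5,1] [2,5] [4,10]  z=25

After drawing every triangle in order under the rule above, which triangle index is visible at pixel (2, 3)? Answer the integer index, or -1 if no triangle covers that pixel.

T0:
  2·area = 23  (B↔C swapped to make it positive)
  edge (7, 6)→(4, 10): d=(-3,4) right/bottom  bias=-1
  edge (4, 10)→(5, 1): d=(1,-9) top-left  bias=+0
  edge (5, 1)→(7, 6): d=(2,5) right/bottom  bias=-1
    (2,0)@(5, 1): e=[23,0,0] → .  [on edge]
    (2,1)@(5, 3): e=[17,2,4] → X
    (3,1)@(7, 3): e=[9,20,-6] → .
    (2,2)@(5, 5): e=[11,4,8] → X
    (3,2)@(7, 5): e=[3,22,-2] → .
    (2,3)@(5, 7): e=[5,6,12] → X
    (3,3)@(7, 7): e=[-3,24,2] → .
    (2,4)@(5, 9): e=[-1,8,16] → .
  covered (3 px):
    . . . .
    . . X .
    . . X .
    . . X .
    . . . .
    . . . .
    . . . .
    . . . .
    . . . .
T1:
  2·area = 23  (B↔C swapped to make it positive)
  edge (5, 1)→(4, 10): d=(-1,9) right/bottom  bias=-1
  edge (4, 10)→(2, 5): d=(-2,-5) top-left  bias=+0
  edge (2, 5)→(5, 1): d=(3,-4) top-left  bias=+0
    (2,0)@(5, 1): e=[0,23,0] → .  [on edge]
    (1,2)@(3, 5): e=[14,5,4] → X
    (2,2)@(5, 5): e=[-4,15,12] → .
    (1,3)@(3, 7): e=[12,1,10] → X
    (2,3)@(5, 7): e=[-6,11,18] → .
    (1,4)@(3, 9): e=[10,-3,16] → .
  covered (2 px):
    . . . .
    . . . .
    . X . .
    . X . .
    . . . .
    . . . .
    . . . .
    . . . .
    . . . .

Z-buffer (winner per pixel, '.' = empty):
  . . . .
  . . 0 .
  . 1 0 .
  . 1 0 .
  . . . .
  . . . .
  . . . .
  . . . .
  . . . .

Answer: 0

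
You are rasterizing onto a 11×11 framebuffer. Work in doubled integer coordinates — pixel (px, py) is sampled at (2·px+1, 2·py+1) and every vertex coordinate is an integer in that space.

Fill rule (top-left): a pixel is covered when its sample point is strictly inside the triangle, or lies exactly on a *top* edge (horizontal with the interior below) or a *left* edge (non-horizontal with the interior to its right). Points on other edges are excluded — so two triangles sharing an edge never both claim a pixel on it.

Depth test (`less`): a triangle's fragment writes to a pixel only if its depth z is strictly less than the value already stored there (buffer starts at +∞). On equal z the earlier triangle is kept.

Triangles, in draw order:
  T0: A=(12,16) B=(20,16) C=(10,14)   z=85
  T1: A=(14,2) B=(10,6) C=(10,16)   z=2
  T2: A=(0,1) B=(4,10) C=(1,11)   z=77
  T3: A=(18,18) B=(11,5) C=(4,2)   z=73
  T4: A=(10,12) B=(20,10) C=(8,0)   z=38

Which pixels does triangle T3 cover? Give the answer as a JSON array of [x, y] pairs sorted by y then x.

T0:
  2·area = 16  (B↔C swapped to make it positive)
  edge (12, 16)→(10, 14): d=(-2,-2) top-left  bias=+0
  edge (10, 14)→(20, 16): d=(10,2) right/bottom  bias=-1
  edge (20, 16)→(12, 16): d=(-8,0) right/bottom  bias=-1
    (0,2)@(1, 5): e=[0,-72,88] → ·  [on edge]
    (1,3)@(3, 7): e=[0,-56,72] → ·  [on edge]
    (2,4)@(5, 9): e=[0,-40,56] → ·  [on edge]
    (3,5)@(7, 11): e=[0,-24,40] → ·  [on edge]
    (2,6)@(5, 13): e=[-8,0,24] → ·  [on edge]
    (4,6)@(9, 13): e=[0,-8,24] → ·  [on edge]
    (5,7)@(11, 15): e=[0,8,8] → █  [on edge]
    (6,7)@(13, 15): e=[4,4,8] → █
    (7,7)@(15, 15): e=[8,0,8] → ·  [on edge]
    (5,8)@(11, 17): e=[-4,28,-8] → ·
    (6,8)@(13, 17): e=[0,24,-8] → ·  [on edge]
    (7,9)@(15, 19): e=[0,40,-24] → ·  [on edge]
    (8,10)@(17, 21): e=[0,56,-40] → ·  [on edge]
  covered (2 px):
    · · · · · · · · · · ·
    · · · · · · · · · · ·
    · · · · · · · · · · ·
    · · · · · · · · · · ·
    · · · · · · · · · · ·
    · · · · · · · · · · ·
    · · · · · · · · · · ·
    · · · · · █ █ · · · ·
    · · · · · · · · · · ·
    · · · · · · · · · · ·
    · · · · · · · · · · ·
T1:
  2·area = 40  (B↔C swapped to make it positive)
  edge (14, 2)→(10, 16): d=(-4,14) right/bottom  bias=-1
  edge (10, 16)→(10, 6): d=(0,-10) top-left  bias=+0
  edge (10, 6)→(14, 2): d=(4,-4) top-left  bias=+0
    (7,0)@(15, 1): e=[-10,50,0] → ·  [on edge]
    (6,1)@(13, 3): e=[10,30,0] → █  [on edge]
    (7,1)@(15, 3): e=[-18,50,8] → ·
    (5,2)@(11, 5): e=[30,10,0] → █  [on edge]
    (7,2)@(15, 5): e=[-26,50,16] → ·
    (4,3)@(9, 7): e=[50,-10,0] → ·  [on edge]
    (5,3)@(11, 7): e=[22,10,8] → █
    (6,3)@(13, 7): e=[-6,30,16] → ·
    (3,4)@(7, 9): e=[70,-30,0] → ·  [on edge]
    (5,4)@(11, 9): e=[14,10,16] → █
    (6,4)@(13, 9): e=[-14,30,24] → ·
    (2,5)@(5, 11): e=[90,-50,0] → ·  [on edge]
    (1,6)@(3, 13): e=[110,-70,0] → ·  [on edge]
    (0,7)@(1, 15): e=[130,-90,0] → ·  [on edge]
  covered (6 px):
    · · · · · · · · · · ·
    · · · · · · █ · · · ·
    · · · · · █ █ · · · ·
    · · · · · █ · · · · ·
    · · · · · █ · · · · ·
    · · · · · █ · · · · ·
    · · · · · · · · · · ·
    · · · · · · · · · · ·
    · · · · · · · · · · ·
    · · · · · · · · · · ·
    · · · · · · · · · · ·
T2:
  2·area = 31
  edge (0, 1)→(4, 10): d=(4,9) right/bottom  bias=-1
  edge (4, 10)→(1, 11): d=(-3,1) right/bottom  bias=-1
  edge (1, 11)→(0, 1): d=(-1,-10) top-left  bias=+0
    (0,2)@(1, 5): e=[7,18,6] → █
    (1,2)@(3, 5): e=[-11,16,26] → ·
    (9,2)@(19, 5): e=[-155,0,186] → ·  [on edge]
    (0,3)@(1, 7): e=[15,12,4] → █
    (1,3)@(3, 7): e=[-3,10,24] → ·
    (6,3)@(13, 7): e=[-93,0,124] → ·  [on edge]
    (0,4)@(1, 9): e=[23,6,2] → █
    (1,4)@(3, 9): e=[5,4,22] → █
    (2,4)@(5, 9): e=[-13,2,42] → ·
    (3,4)@(7, 9): e=[-31,0,62] → ·  [on edge]
    (0,5)@(1, 11): e=[31,0,0] → ·  [on edge]
    (1,5)@(3, 11): e=[13,-2,20] → ·
  covered (4 px):
    · · · · · · · · · · ·
    · · · · · · · · · · ·
    █ · · · · · · · · · ·
    █ · · · · · · · · · ·
    █ █ · · · · · · · · ·
    · · · · · · · · · · ·
    · · · · · · · · · · ·
    · · · · · · · · · · ·
    · · · · · · · · · · ·
    · · · · · · · · · · ·
    · · · · · · · · · · ·
T3:
  2·area = 70  (B↔C swapped to make it positive)
  edge (18, 18)→(4, 2): d=(-14,-16) top-left  bias=+0
  edge (4, 2)→(11, 5): d=(7,3) right/bottom  bias=-1
  edge (11, 5)→(18, 18): d=(7,13) right/bottom  bias=-1
    (2,1)@(5, 3): e=[2,4,64] → █
    (3,1)@(7, 3): e=[34,-2,38] → ·
    (2,2)@(5, 5): e=[-26,18,78] → ·
    (3,2)@(7, 5): e=[6,12,52] → █
    (4,2)@(9, 5): e=[38,6,26] → █
    (5,2)@(11, 5): e=[70,0,0] → ·  [on edge]
    (3,3)@(7, 7): e=[-22,26,66] → ·
    (4,3)@(9, 7): e=[10,20,40] → █
    (5,3)@(11, 7): e=[42,14,14] → █
    (6,3)@(13, 7): e=[74,8,-12] → ·
    (4,4)@(9, 9): e=[-18,34,54] → ·
    (5,4)@(11, 9): e=[14,28,28] → █
  covered (9 px):
    · · · · · · · · · · ·
    · · █ · · · · · · · ·
    · · · █ █ · · · · · ·
    · · · · █ █ · · · · ·
    · · · · · █ █ · · · ·
    · · · · · · █ · · · ·
    · · · · · · · █ · · ·
    · · · · · · · · · · ·
    · · · · · · · · · · ·
    · · · · · · · · · · ·
    · · · · · · · · · · ·
T4:
  2·area = 124  (B↔C swapped to make it positive)
  edge (10, 12)→(8, 0): d=(-2,-12) top-left  bias=+0
  edge (8, 0)→(20, 10): d=(12,10) right/bottom  bias=-1
  edge (20, 10)→(10, 12): d=(-10,2) right/bottom  bias=-1
    (4,0)@(9, 1): e=[10,2,112] → █
    (5,0)@(11, 1): e=[34,-18,108] → ·
    (4,1)@(9, 3): e=[6,26,92] → █
    (5,1)@(11, 3): e=[30,6,88] → █
    (6,1)@(13, 3): e=[54,-14,84] → ·
    (4,2)@(9, 5): e=[2,50,72] → █
    (6,2)@(13, 5): e=[50,10,64] → █
    (7,2)@(15, 5): e=[74,-10,60] → ·
    (4,3)@(9, 7): e=[-2,74,52] → ·
    (5,3)@(11, 7): e=[22,54,48] → █
    (7,3)@(15, 7): e=[70,14,40] → █
    (8,3)@(17, 7): e=[94,-6,36] → ·
    (7,5)@(15, 11): e=[62,62,0] → ·  [on edge]
    (2,6)@(5, 13): e=[-62,186,0] → ·  [on edge]
  covered (15 px):
    · · · · █ · · · · · ·
    · · · · █ █ · · · · ·
    · · · · █ █ █ · · · ·
    · · · · · █ █ █ · · ·
    · · · · · █ █ █ █ · ·
    · · · · · █ █ · · · ·
    · · · · · · · · · · ·
    · · · · · · · · · · ·
    · · · · · · · · · · ·
    · · · · · · · · · · ·
    · · · · · · · · · · ·

Result: [[2,1],[3,2],[4,2],[4,3],[5,3],[5,4],[6,4],[6,5],[7,6]]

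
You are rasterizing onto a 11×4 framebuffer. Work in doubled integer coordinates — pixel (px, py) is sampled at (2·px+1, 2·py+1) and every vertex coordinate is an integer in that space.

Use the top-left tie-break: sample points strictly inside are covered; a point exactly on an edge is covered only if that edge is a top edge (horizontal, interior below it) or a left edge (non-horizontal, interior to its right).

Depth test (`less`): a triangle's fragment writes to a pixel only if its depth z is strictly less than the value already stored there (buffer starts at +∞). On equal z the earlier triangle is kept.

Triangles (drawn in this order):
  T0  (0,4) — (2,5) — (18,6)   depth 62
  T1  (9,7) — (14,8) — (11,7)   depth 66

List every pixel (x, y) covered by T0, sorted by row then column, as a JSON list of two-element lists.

T0:
  2·area = 14  (B↔C swapped to make it positive)
  edge (0, 4)→(18, 6): d=(18,2) right/bottom  bias=-1
  edge (18, 6)→(2, 5): d=(-16,-1) top-left  bias=+0
  edge (2, 5)→(0, 4): d=(-2,-1) top-left  bias=+0
    (1,2)@(3, 5): e=[12,1,1] → X
    (2,2)@(5, 5): e=[8,3,3] → X
    (3,2)@(7, 5): e=[4,5,5] → X
    (4,2)@(9, 5): e=[0,7,7] → .  [on edge]
    (1,3)@(3, 7): e=[48,-31,-3] → .
    (2,3)@(5, 7): e=[44,-29,-1] → .
    (3,3)@(7, 7): e=[40,-27,1] → .
  covered (3 px):
    . . . . . . . . . . .
    . . . . . . . . . . .
    . X X X . . . . . . .
    . . . . . . . . . . .
T1:
  2·area = 2  (B↔C swapped to make it positive)
  edge (9, 7)→(11, 7): d=(2,0) top-left  bias=+0
  edge (11, 7)→(14, 8): d=(3,1) right/bottom  bias=-1
  edge (14, 8)→(9, 7): d=(-5,-1) top-left  bias=+0
    (2,2)@(5, 5): e=[-4,0,6] → .  [on edge]
    (0,3)@(1, 7): e=[0,10,-8] → .  [on edge]
    (1,3)@(3, 7): e=[0,8,-6] → .  [on edge]
    (2,3)@(5, 7): e=[0,6,-4] → .  [on edge]
    (3,3)@(7, 7): e=[0,4,-2] → .  [on edge]
    (4,3)@(9, 7): e=[0,2,0] → X  [on edge]
    (5,3)@(11, 7): e=[0,0,2] → .  [on edge]
    (6,3)@(13, 7): e=[0,-2,4] → .  [on edge]
    (7,3)@(15, 7): e=[0,-4,6] → .  [on edge]
    (8,3)@(17, 7): e=[0,-6,8] → .  [on edge]
    (9,3)@(19, 7): e=[0,-8,10] → .  [on edge]
    (10,3)@(21, 7): e=[0,-10,12] → .  [on edge]
  covered (1 px):
    . . . . . . . . . . .
    . . . . . . . . . . .
    . . . . . . . . . . .
    . . . . X . . . . . .

Answer: [[1,2],[2,2],[3,2]]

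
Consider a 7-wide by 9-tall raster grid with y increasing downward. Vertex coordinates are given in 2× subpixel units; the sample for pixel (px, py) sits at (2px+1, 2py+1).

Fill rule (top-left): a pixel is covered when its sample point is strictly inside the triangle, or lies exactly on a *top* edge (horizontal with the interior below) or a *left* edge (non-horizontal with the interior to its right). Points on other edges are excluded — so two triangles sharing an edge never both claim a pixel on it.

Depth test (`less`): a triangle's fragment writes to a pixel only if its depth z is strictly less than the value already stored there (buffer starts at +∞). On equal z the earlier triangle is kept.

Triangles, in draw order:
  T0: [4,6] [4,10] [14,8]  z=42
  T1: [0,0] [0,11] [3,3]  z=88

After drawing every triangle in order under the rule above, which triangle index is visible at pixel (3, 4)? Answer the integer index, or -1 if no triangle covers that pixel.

T0:
  2·area = 40  (B↔C swapped to make it positive)
  edge (4, 6)→(14, 8): d=(10,2) right/bottom  bias=-1
  edge (14, 8)→(4, 10): d=(-10,2) right/bottom  bias=-1
  edge (4, 10)→(4, 6): d=(0,-4) top-left  bias=+0
    (2,3)@(5, 7): e=[8,28,4] → #
    (3,3)@(7, 7): e=[4,24,12] → #
    (4,3)@(9, 7): e=[0,20,20] → ·  [on edge]
    (2,4)@(5, 9): e=[28,8,4] → #
    (4,4)@(9, 9): e=[20,0,20] → ·  [on edge]
    (2,5)@(5, 11): e=[48,-12,4] → ·
    (3,5)@(7, 11): e=[44,-16,12] → ·
  covered (4 px):
    · · · · · · ·
    · · · · · · ·
    · · · · · · ·
    · · # # · · ·
    · · # # · · ·
    · · · · · · ·
    · · · · · · ·
    · · · · · · ·
    · · · · · · ·
T1:
  2·area = 33  (B↔C swapped to make it positive)
  edge (0, 0)→(3, 3): d=(3,3) right/bottom  bias=-1
  edge (3, 3)→(0, 11): d=(-3,8) right/bottom  bias=-1
  edge (0, 11)→(0, 0): d=(0,-11) top-left  bias=+0
    (0,0)@(1, 1): e=[0,22,11] → ·  [on edge]
    (0,1)@(1, 3): e=[6,16,11] → #
    (1,1)@(3, 3): e=[0,0,33] → ·  [on edge]
    (0,2)@(1, 5): e=[12,10,11] → #
    (1,2)@(3, 5): e=[6,-6,33] → ·
    (2,2)@(5, 5): e=[0,-22,55] → ·  [on edge]
    (0,3)@(1, 7): e=[18,4,11] → #
    (1,3)@(3, 7): e=[12,-12,33] → ·
    (3,3)@(7, 7): e=[0,-44,77] → ·  [on edge]
    (0,4)@(1, 9): e=[24,-2,11] → ·
    (4,4)@(9, 9): e=[0,-66,99] → ·  [on edge]
    (5,5)@(11, 11): e=[0,-88,121] → ·  [on edge]
    (6,6)@(13, 13): e=[0,-110,143] → ·  [on edge]
  covered (3 px):
    · · · · · · ·
    # · · · · · ·
    # · · · · · ·
    # · · · · · ·
    · · · · · · ·
    · · · · · · ·
    · · · · · · ·
    · · · · · · ·
    · · · · · · ·

Z-buffer (winner per pixel, '.' = empty):
  . . . . . . .
  1 . . . . . .
  1 . . . . . .
  1 . 0 0 . . .
  . . 0 0 . . .
  . . . . . . .
  . . . . . . .
  . . . . . . .
  . . . . . . .

Final: 0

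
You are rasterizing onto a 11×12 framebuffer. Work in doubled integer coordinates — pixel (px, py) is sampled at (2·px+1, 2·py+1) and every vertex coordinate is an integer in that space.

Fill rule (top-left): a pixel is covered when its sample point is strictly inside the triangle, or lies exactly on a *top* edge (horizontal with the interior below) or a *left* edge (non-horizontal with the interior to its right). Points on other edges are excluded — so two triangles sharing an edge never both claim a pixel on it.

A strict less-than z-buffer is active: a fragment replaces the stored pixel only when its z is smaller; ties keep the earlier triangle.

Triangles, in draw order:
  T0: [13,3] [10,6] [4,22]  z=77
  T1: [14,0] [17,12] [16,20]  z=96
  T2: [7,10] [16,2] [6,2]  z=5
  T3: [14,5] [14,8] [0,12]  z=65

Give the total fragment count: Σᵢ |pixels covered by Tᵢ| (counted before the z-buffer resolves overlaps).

T0:
  2·area = 30  (B↔C swapped to make it positive)
  edge (13, 3)→(4, 22): d=(-9,19) right/bottom  bias=-1
  edge (4, 22)→(10, 6): d=(6,-16) top-left  bias=+0
  edge (10, 6)→(13, 3): d=(3,-3) top-left  bias=+0
    (7,0)@(15, 1): e=[-20,50,0] → .  [on edge]
    (6,1)@(13, 3): e=[0,30,0] → .  [on edge]
    (5,2)@(11, 5): e=[20,10,0] → X  [on edge]
    (6,2)@(13, 5): e=[-18,42,6] → .
    (4,3)@(9, 7): e=[40,-10,0] → .  [on edge]
    (5,3)@(11, 7): e=[2,22,6] → X
    (6,3)@(13, 7): e=[-36,54,12] → .
    (3,4)@(7, 9): e=[60,-30,0] → .  [on edge]
    (4,4)@(9, 9): e=[22,2,6] → X
    (5,4)@(11, 9): e=[-16,34,12] → .
    (2,5)@(5, 11): e=[80,-50,0] → .  [on edge]
    (4,5)@(9, 11): e=[4,14,12] → X
    (1,6)@(3, 13): e=[100,-70,0] → .  [on edge]
    (0,7)@(1, 15): e=[120,-90,0] → .  [on edge]
  covered (5 px):
    . . . . . . . . . . .
    . . . . . . . . . . .
    . . . . . X . . . . .
    . . . . . X . . . . .
    . . . . X . . . . . .
    . . . . X . . . . . .
    . . . . . . . . . . .
    . . . X . . . . . . .
    . . . . . . . . . . .
    . . . . . . . . . . .
    . . . . . . . . . . .
    . . . . . . . . . . .
T1:
  2·area = 36
  edge (14, 0)→(17, 12): d=(3,12) right/bottom  bias=-1
  edge (17, 12)→(16, 20): d=(-1,8) right/bottom  bias=-1
  edge (16, 20)→(14, 0): d=(-2,-20) top-left  bias=+0
    (7,2)@(15, 5): e=[3,23,10] → X
    (8,2)@(17, 5): e=[-21,7,50] → .
    (7,3)@(15, 7): e=[9,21,6] → X
    (8,3)@(17, 7): e=[-15,5,46] → .
    (7,4)@(15, 9): e=[15,19,2] → X
    (8,4)@(17, 9): e=[-9,3,42] → .
    (7,5)@(15, 11): e=[21,17,-2] → .
  covered (3 px):
    . . . . . . . . . . .
    . . . . . . . . . . .
    . . . . . . . X . . .
    . . . . . . . X . . .
    . . . . . . . X . . .
    . . . . . . . . . . .
    . . . . . . . . . . .
    . . . . . . . . . . .
    . . . . . . . . . . .
    . . . . . . . . . . .
    . . . . . . . . . . .
    . . . . . . . . . . .
T2:
  2·area = 80  (B↔C swapped to make it positive)
  edge (7, 10)→(6, 2): d=(-1,-8) top-left  bias=+0
  edge (6, 2)→(16, 2): d=(10,0) top-left  bias=+0
  edge (16, 2)→(7, 10): d=(-9,8) right/bottom  bias=-1
    (3,1)@(7, 3): e=[7,10,63] → X
    (4,1)@(9, 3): e=[23,10,47] → X
    (5,1)@(11, 3): e=[39,10,31] → X
    (6,1)@(13, 3): e=[55,10,15] → X
    (7,1)@(15, 3): e=[71,10,-1] → .
    (3,2)@(7, 5): e=[5,30,45] → X
    (6,2)@(13, 5): e=[53,30,-3] → .
    (3,3)@(7, 7): e=[3,50,27] → X
    (5,3)@(11, 7): e=[35,50,-5] → .
    (3,4)@(7, 9): e=[1,70,9] → X
    (4,4)@(9, 9): e=[17,70,-7] → .
    (3,5)@(7, 11): e=[-1,90,-9] → .
  covered (10 px):
    . . . . . . . . . . .
    . . . X X X X . . . .
    . . . X X X . . . . .
    . . . X X . . . . . .
    . . . X . . . . . . .
    . . . . . . . . . . .
    . . . . . . . . . . .
    . . . . . . . . . . .
    . . . . . . . . . . .
    . . . . . . . . . . .
    . . . . . . . . . . .
    . . . . . . . . . . .
T3:
  2·area = 42
  edge (14, 5)→(14, 8): d=(0,3) right/bottom  bias=-1
  edge (14, 8)→(0, 12): d=(-14,4) right/bottom  bias=-1
  edge (0, 12)→(14, 5): d=(14,-7) top-left  bias=+0
    (5,3)@(11, 7): e=[9,26,7] → X
    (6,3)@(13, 7): e=[3,18,21] → X
    (7,3)@(15, 7): e=[-3,10,35] → .
    (3,4)@(7, 9): e=[21,14,7] → X
    (4,4)@(9, 9): e=[15,6,21] → X
    (5,4)@(11, 9): e=[9,-2,35] → .
    (6,4)@(13, 9): e=[3,-10,49] → .
    (1,5)@(3, 11): e=[33,2,7] → X
    (2,5)@(5, 11): e=[27,-6,21] → .
    (3,5)@(7, 11): e=[21,-14,35] → .
    (4,5)@(9, 11): e=[15,-22,49] → .
    (1,6)@(3, 13): e=[33,-26,35] → .
  covered (5 px):
    . . . . . . . . . . .
    . . . . . . . . . . .
    . . . . . . . . . . .
    . . . . . X X . . . .
    . . . X X . . . . . .
    . X . . . . . . . . .
    . . . . . . . . . . .
    . . . . . . . . . . .
    . . . . . . . . . . .
    . . . . . . . . . . .
    . . . . . . . . . . .
    . . . . . . . . . . .

Result: 23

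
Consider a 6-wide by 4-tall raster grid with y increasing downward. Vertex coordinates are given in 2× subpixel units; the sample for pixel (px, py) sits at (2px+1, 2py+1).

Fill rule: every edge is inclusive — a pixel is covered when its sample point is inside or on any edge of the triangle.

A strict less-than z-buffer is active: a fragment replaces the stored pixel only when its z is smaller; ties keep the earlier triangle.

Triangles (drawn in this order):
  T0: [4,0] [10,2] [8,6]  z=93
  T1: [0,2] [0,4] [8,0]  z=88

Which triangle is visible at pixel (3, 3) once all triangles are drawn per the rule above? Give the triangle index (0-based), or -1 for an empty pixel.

T0:
  2·area = 28
  edge (4, 0)→(10, 2): d=(6,2) inclusive
  edge (10, 2)→(8, 6): d=(-2,4) inclusive
  edge (8, 6)→(4, 0): d=(-4,-6) inclusive
    (2,0)@(5, 1): e=[4,22,2] → #
    (3,0)@(7, 1): e=[0,14,14] → #  [on edge]
    (4,0)@(9, 1): e=[-4,6,26] → ·
    (2,1)@(5, 3): e=[16,18,-6] → ·
    (3,1)@(7, 3): e=[12,10,6] → #
    (4,1)@(9, 3): e=[8,2,18] → #
    (5,1)@(11, 3): e=[4,-6,30] → ·
    (3,2)@(7, 5): e=[24,6,-2] → ·
    (4,2)@(9, 5): e=[20,-2,10] → ·
  covered (4 px):
    · · # # · ·
    · · · # # ·
    · · · · · ·
    · · · · · ·
T1:
  2·area = 16  (B↔C swapped to make it positive)
  edge (0, 2)→(8, 0): d=(8,-2) inclusive
  edge (8, 0)→(0, 4): d=(-8,4) inclusive
  edge (0, 4)→(0, 2): d=(0,-2) inclusive
    (2,0)@(5, 1): e=[2,4,10] → #
    (3,0)@(7, 1): e=[6,-4,14] → ·
    (0,1)@(1, 3): e=[10,4,2] → #
    (1,1)@(3, 3): e=[14,-4,6] → ·
    (2,1)@(5, 3): e=[18,-12,10] → ·
    (0,2)@(1, 5): e=[26,-12,2] → ·
  covered (2 px):
    · · # · · ·
    # · · · · ·
    · · · · · ·
    · · · · · ·

Z-buffer (winner per pixel, '.' = empty):
  . . 1 0 . .
  1 . . 0 0 .
  . . . . . .
  . . . . . .

Final: -1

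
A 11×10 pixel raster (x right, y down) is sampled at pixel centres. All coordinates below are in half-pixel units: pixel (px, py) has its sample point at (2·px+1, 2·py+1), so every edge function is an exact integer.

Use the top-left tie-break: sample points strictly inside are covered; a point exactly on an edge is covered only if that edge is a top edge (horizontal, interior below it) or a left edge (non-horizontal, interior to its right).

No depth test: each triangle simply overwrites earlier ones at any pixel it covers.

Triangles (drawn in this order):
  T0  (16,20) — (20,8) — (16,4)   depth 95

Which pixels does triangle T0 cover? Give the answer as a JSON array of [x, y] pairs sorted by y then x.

T0:
  2·area = 64  (B↔C swapped to make it positive)
  edge (16, 20)→(16, 4): d=(0,-16) top-left  bias=+0
  edge (16, 4)→(20, 8): d=(4,4) right/bottom  bias=-1
  edge (20, 8)→(16, 20): d=(-4,12) right/bottom  bias=-1
    (6,0)@(13, 1): e=[-48,0,112] → ·  [on edge]
    (7,1)@(15, 3): e=[-16,0,80] → ·  [on edge]
    (8,2)@(17, 5): e=[16,0,48] → ·  [on edge]
    (10,2)@(21, 5): e=[80,-16,0] → ·  [on edge]
    (8,3)@(17, 7): e=[16,8,40] → █
    (9,3)@(19, 7): e=[48,0,16] → ·  [on edge]
    (8,4)@(17, 9): e=[16,16,32] → █
    (9,4)@(19, 9): e=[48,8,8] → █
    (10,4)@(21, 9): e=[80,0,-16] → ·  [on edge]
    (8,5)@(17, 11): e=[16,24,24] → █
    (9,5)@(19, 11): e=[48,16,0] → ·  [on edge]
    (8,6)@(17, 13): e=[16,32,16] → █
    (8,8)@(17, 17): e=[16,48,0] → ·  [on edge]
  covered (6 px):
    · · · · · · · · · · ·
    · · · · · · · · · · ·
    · · · · · · · · · · ·
    · · · · · · · · █ · ·
    · · · · · · · · █ █ ·
    · · · · · · · · █ · ·
    · · · · · · · · █ · ·
    · · · · · · · · █ · ·
    · · · · · · · · · · ·
    · · · · · · · · · · ·

Final: [[8,3],[8,4],[9,4],[8,5],[8,6],[8,7]]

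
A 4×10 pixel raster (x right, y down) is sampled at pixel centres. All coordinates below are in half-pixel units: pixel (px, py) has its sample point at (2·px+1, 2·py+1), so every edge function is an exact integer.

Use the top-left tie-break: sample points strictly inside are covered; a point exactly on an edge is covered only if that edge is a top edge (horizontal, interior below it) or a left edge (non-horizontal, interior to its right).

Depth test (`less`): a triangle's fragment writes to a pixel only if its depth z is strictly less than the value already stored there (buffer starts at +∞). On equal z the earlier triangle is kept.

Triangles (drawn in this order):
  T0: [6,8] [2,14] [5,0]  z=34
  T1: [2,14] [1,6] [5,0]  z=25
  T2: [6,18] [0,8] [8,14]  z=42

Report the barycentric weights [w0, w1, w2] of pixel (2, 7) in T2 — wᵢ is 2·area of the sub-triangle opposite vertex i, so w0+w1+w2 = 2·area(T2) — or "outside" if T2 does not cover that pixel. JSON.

T0:
  2·area = 38
  edge (6, 8)→(2, 14): d=(-4,6) right/bottom  bias=-1
  edge (2, 14)→(5, 0): d=(3,-14) top-left  bias=+0
  edge (5, 0)→(6, 8): d=(1,8) right/bottom  bias=-1
    (2,0)@(5, 1): e=[34,3,1] → █
    (3,0)@(7, 1): e=[22,31,-15] → ·
    (2,1)@(5, 3): e=[26,9,3] → █
    (3,1)@(7, 3): e=[14,37,-13] → ·
    (2,2)@(5, 5): e=[18,15,5] → █
    (3,2)@(7, 5): e=[6,43,-11] → ·
    (2,3)@(5, 7): e=[10,21,7] → █
    (3,3)@(7, 7): e=[-2,49,-9] → ·
    (2,4)@(5, 9): e=[2,27,9] → █
    (3,4)@(7, 9): e=[-10,55,-7] → ·
    (1,5)@(3, 11): e=[6,5,27] → █
    (2,5)@(5, 11): e=[-6,33,11] → ·
  covered (6 px):
    · · █ ·
    · · █ ·
    · · █ ·
    · · █ ·
    · · █ ·
    · █ · ·
    · · · ·
    · · · ·
    · · · ·
    · · · ·
T1:
  2·area = 38
  edge (2, 14)→(1, 6): d=(-1,-8) top-left  bias=+0
  edge (1, 6)→(5, 0): d=(4,-6) top-left  bias=+0
  edge (5, 0)→(2, 14): d=(-3,14) right/bottom  bias=-1
    (1,1)@(3, 3): e=[19,0,19] → █  [on edge]
    (2,1)@(5, 3): e=[35,12,-9] → ·
    (1,2)@(3, 5): e=[17,8,13] → █
    (2,2)@(5, 5): e=[33,20,-15] → ·
    (1,3)@(3, 7): e=[15,16,7] → █
    (2,3)@(5, 7): e=[31,28,-21] → ·
    (1,4)@(3, 9): e=[13,24,1] → █
    (2,4)@(5, 9): e=[29,36,-27] → ·
    (1,5)@(3, 11): e=[11,32,-5] → ·
  covered (4 px):
    · · · ·
    · █ · ·
    · █ · ·
    · █ · ·
    · █ · ·
    · · · ·
    · · · ·
    · · · ·
    · · · ·
    · · · ·
T2:
  2·area = 44
  edge (6, 18)→(0, 8): d=(-6,-10) top-left  bias=+0
  edge (0, 8)→(8, 14): d=(8,6) right/bottom  bias=-1
  edge (8, 14)→(6, 18): d=(-2,4) right/bottom  bias=-1
    (0,4)@(1, 9): e=[4,2,38] → █
    (1,4)@(3, 9): e=[24,-10,30] → ·
    (0,5)@(1, 11): e=[-8,18,34] → ·
    (1,5)@(3, 11): e=[12,6,26] → █
    (2,5)@(5, 11): e=[32,-6,18] → ·
    (1,6)@(3, 13): e=[0,22,22] → █  [on edge]
    (2,6)@(5, 13): e=[20,10,14] → █
    (3,6)@(7, 13): e=[40,-2,6] → ·
    (1,7)@(3, 15): e=[-12,38,18] → ·
    (2,7)@(5, 15): e=[8,26,10] → █
    (3,7)@(7, 15): e=[28,14,2] → █
    (2,8)@(5, 17): e=[-4,42,6] → ·
  covered (6 px):
    · · · ·
    · · · ·
    · · · ·
    · · · ·
    █ · · ·
    · █ · ·
    · █ █ ·
    · · █ █
    · · · ·
    · · · ·

Final: [26,10,8]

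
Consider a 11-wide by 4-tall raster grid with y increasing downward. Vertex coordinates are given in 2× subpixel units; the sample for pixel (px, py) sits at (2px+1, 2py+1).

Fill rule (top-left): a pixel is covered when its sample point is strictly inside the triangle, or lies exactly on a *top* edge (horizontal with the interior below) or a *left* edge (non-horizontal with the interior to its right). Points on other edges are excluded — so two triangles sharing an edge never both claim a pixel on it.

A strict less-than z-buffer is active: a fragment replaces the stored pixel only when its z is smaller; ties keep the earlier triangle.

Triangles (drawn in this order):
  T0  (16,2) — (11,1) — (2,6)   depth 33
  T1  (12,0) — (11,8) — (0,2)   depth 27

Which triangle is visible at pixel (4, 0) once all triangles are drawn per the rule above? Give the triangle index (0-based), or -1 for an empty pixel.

T0:
  2·area = 34  (B↔C swapped to make it positive)
  edge (16, 2)→(2, 6): d=(-14,4) right/bottom  bias=-1
  edge (2, 6)→(11, 1): d=(9,-5) top-left  bias=+0
  edge (11, 1)→(16, 2): d=(5,1) right/bottom  bias=-1
    (5,0)@(11, 1): e=[34,0,0] → ·  [on edge]
    (4,1)@(9, 3): e=[14,8,12] → █
    (5,1)@(11, 3): e=[6,18,10] → █
    (6,1)@(13, 3): e=[-2,28,8] → ·
    (10,1)@(21, 3): e=[-34,68,0] → ·  [on edge]
    (2,2)@(5, 5): e=[2,6,26] → █
    (3,2)@(7, 5): e=[-6,16,24] → ·
    (4,2)@(9, 5): e=[-14,26,22] → ·
    (5,2)@(11, 5): e=[-22,36,20] → ·
    (2,3)@(5, 7): e=[-26,24,36] → ·
  covered (3 px):
    · · · · · · · · · · ·
    · · · · █ █ · · · · ·
    · · █ · · · · · · · ·
    · · · · · · · · · · ·
T1:
  2·area = 94
  edge (12, 0)→(11, 8): d=(-1,8) right/bottom  bias=-1
  edge (11, 8)→(0, 2): d=(-11,-6) top-left  bias=+0
  edge (0, 2)→(12, 0): d=(12,-2) top-left  bias=+0
    (3,0)@(7, 1): e=[39,53,2] → █
    (4,0)@(9, 1): e=[23,65,6] → █
    (5,0)@(11, 1): e=[7,77,10] → █
    (6,0)@(13, 1): e=[-9,89,14] → ·
    (1,1)@(3, 3): e=[69,7,18] → █
    (2,1)@(5, 3): e=[53,19,22] → █
    (6,1)@(13, 3): e=[-11,67,38] → ·
    (1,2)@(3, 5): e=[67,-15,42] → ·
    (2,2)@(5, 5): e=[51,-3,46] → ·
    (3,2)@(7, 5): e=[35,9,50] → █
    (6,2)@(13, 5): e=[-13,45,62] → ·
    (3,3)@(7, 7): e=[33,-13,74] → ·
  covered (12 px):
    · · · █ █ █ · · · · ·
    · █ █ █ █ █ · · · · ·
    · · · █ █ █ · · · · ·
    · · · · · █ · · · · ·

Z-buffer (winner per pixel, '.' = empty):
  . . . 1 1 1 . . . . .
  . 1 1 1 1 1 . . . . .
  . . 0 1 1 1 . . . . .
  . . . . . 1 . . . . .

Final: 1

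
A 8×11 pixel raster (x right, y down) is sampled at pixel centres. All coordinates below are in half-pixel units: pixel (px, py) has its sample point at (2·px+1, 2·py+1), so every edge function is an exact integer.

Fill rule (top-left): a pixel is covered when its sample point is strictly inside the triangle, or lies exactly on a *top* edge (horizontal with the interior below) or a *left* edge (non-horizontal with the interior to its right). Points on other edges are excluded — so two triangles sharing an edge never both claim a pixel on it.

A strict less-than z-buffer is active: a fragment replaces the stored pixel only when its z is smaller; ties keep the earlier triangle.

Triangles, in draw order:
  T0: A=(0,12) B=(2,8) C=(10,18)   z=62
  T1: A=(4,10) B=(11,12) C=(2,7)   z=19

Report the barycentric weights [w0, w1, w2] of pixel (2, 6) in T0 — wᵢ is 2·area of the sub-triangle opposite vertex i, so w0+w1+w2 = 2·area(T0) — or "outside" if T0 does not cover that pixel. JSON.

T0:
  2·area = 52
  edge (0, 12)→(2, 8): d=(2,-4) top-left  bias=+0
  edge (2, 8)→(10, 18): d=(8,10) right/bottom  bias=-1
  edge (10, 18)→(0, 12): d=(-10,-6) top-left  bias=+0
    (0,5)@(1, 11): e=[2,34,16] → X
    (1,5)@(3, 11): e=[10,14,28] → X
    (2,5)@(5, 11): e=[18,-6,40] → .
    (0,6)@(1, 13): e=[6,50,-4] → .
    (1,6)@(3, 13): e=[14,30,8] → X
    (2,6)@(5, 13): e=[22,10,20] → X
    (3,6)@(7, 13): e=[30,-10,32] → .
    (1,7)@(3, 15): e=[18,46,-12] → .
    (2,7)@(5, 15): e=[26,26,0] → X  [on edge]
    (3,7)@(7, 15): e=[34,6,12] → X
    (4,7)@(9, 15): e=[42,-14,24] → .
    (2,8)@(5, 17): e=[30,42,-20] → .
    (7,10)@(15, 21): e=[78,-26,0] → .  [on edge]
  covered (7 px):
    . . . . . . . .
    . . . . . . . .
    . . . . . . . .
    . . . . . . . .
    . . . . . . . .
    X X . . . . . .
    . X X . . . . .
    . . X X . . . .
    . . . . X . . .
    . . . . . . . .
    . . . . . . . .
T1:
  2·area = 17  (B↔C swapped to make it positive)
  edge (4, 10)→(2, 7): d=(-2,-3) top-left  bias=+0
  edge (2, 7)→(11, 12): d=(9,5) right/bottom  bias=-1
  edge (11, 12)→(4, 10): d=(-7,-2) top-left  bias=+0
    (2,4)@(5, 9): e=[5,3,9] → X
    (3,4)@(7, 9): e=[11,-7,13] → .
    (2,5)@(5, 11): e=[1,21,-5] → .
    (4,5)@(9, 11): e=[13,1,3] → X
    (5,5)@(11, 11): e=[19,-9,7] → .
    (4,6)@(9, 13): e=[9,19,-11] → .
  covered (2 px):
    . . . . . . . .
    . . . . . . . .
    . . . . . . . .
    . . . . . . . .
    . . X . . . . .
    . . . . X . . .
    . . . . . . . .
    . . . . . . . .
    . . . . . . . .
    . . . . . . . .
    . . . . . . . .

Answer: [10,20,22]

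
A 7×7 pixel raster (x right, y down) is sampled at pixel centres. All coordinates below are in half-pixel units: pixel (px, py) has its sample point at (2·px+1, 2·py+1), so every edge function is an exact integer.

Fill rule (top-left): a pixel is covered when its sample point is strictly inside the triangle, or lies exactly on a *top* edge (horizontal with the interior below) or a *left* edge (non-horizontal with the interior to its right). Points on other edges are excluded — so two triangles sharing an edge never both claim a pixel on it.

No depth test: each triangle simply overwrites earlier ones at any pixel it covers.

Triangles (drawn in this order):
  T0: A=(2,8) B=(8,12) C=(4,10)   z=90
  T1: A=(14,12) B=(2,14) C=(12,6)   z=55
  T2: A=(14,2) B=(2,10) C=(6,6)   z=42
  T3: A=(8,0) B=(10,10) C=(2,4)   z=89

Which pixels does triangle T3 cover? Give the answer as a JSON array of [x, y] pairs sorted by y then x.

T0:
  2·area = 4
  edge (2, 8)→(8, 12): d=(6,4) right/bottom  bias=-1
  edge (8, 12)→(4, 10): d=(-4,-2) top-left  bias=+0
  edge (4, 10)→(2, 8): d=(-2,-2) top-left  bias=+0
    (0,3)@(1, 7): e=[-2,6,0] → ·  [on edge]
    (1,4)@(3, 9): e=[2,2,0] → █  [on edge]
    (2,4)@(5, 9): e=[-6,6,4] → ·
    (1,5)@(3, 11): e=[14,-6,-4] → ·
    (2,5)@(5, 11): e=[6,-2,0] → ·  [on edge]
    (3,6)@(7, 13): e=[10,-6,0] → ·  [on edge]
  covered (1 px):
    · · · · · · ·
    · · · · · · ·
    · · · · · · ·
    · · · · · · ·
    · █ · · · · ·
    · · · · · · ·
    · · · · · · ·
T1:
  2·area = 76
  edge (14, 12)→(2, 14): d=(-12,2) right/bottom  bias=-1
  edge (2, 14)→(12, 6): d=(10,-8) top-left  bias=+0
  edge (12, 6)→(14, 12): d=(2,6) right/bottom  bias=-1
    (5,1)@(11, 3): e=[114,-38,0] → ·  [on edge]
    (5,3)@(11, 7): e=[66,2,8] → █
    (6,3)@(13, 7): e=[62,18,-4] → ·
    (4,4)@(9, 9): e=[46,6,24] → █
    (6,4)@(13, 9): e=[38,38,0] → ·  [on edge]
    (3,5)@(7, 11): e=[26,10,40] → █
    (6,5)@(13, 11): e=[14,58,4] → █
    (2,6)@(5, 13): e=[6,14,56] → █
    (4,6)@(9, 13): e=[-2,46,32] → ·
    (5,6)@(11, 13): e=[-6,62,20] → ·
    (6,6)@(13, 13): e=[-10,78,8] → ·
  covered (9 px):
    · · · · · · ·
    · · · · · · ·
    · · · · · · ·
    · · · · · █ ·
    · · · · █ █ ·
    · · · █ █ █ █
    · · █ █ · · ·
T2:
  2·area = 16
  edge (14, 2)→(2, 10): d=(-12,8) right/bottom  bias=-1
  edge (2, 10)→(6, 6): d=(4,-4) top-left  bias=+0
  edge (6, 6)→(14, 2): d=(8,-4) top-left  bias=+0
    (5,0)@(11, 1): e=[36,0,-20] → ·  [on edge]
    (4,1)@(9, 3): e=[28,0,-12] → ·  [on edge]
    (3,2)@(7, 5): e=[20,0,-4] → ·  [on edge]
    (4,2)@(9, 5): e=[4,8,4] → █
    (5,2)@(11, 5): e=[-12,16,12] → ·
    (2,3)@(5, 7): e=[12,0,4] → █  [on edge]
    (3,3)@(7, 7): e=[-4,8,12] → ·
    (4,3)@(9, 7): e=[-20,16,20] → ·
    (1,4)@(3, 9): e=[4,0,12] → █  [on edge]
    (2,4)@(5, 9): e=[-12,8,20] → ·
    (0,5)@(1, 11): e=[-4,0,20] → ·  [on edge]
    (1,5)@(3, 11): e=[-20,8,28] → ·
  covered (3 px):
    · · · · · · ·
    · · · · · · ·
    · · · · █ · ·
    · · █ · · · ·
    · █ · · · · ·
    · · · · · · ·
    · · · · · · ·
T3:
  2·area = 68
  edge (8, 0)→(10, 10): d=(2,10) right/bottom  bias=-1
  edge (10, 10)→(2, 4): d=(-8,-6) top-left  bias=+0
  edge (2, 4)→(8, 0): d=(6,-4) top-left  bias=+0
    (3,0)@(7, 1): e=[12,54,2] → █
    (4,0)@(9, 1): e=[-8,66,10] → ·
    (2,1)@(5, 3): e=[36,26,6] → █
    (4,1)@(9, 3): e=[-4,50,22] → ·
    (2,2)@(5, 5): e=[40,10,18] → █
    (4,2)@(9, 5): e=[0,34,34] → ·  [on edge]
    (2,3)@(5, 7): e=[44,-6,30] → ·
    (3,3)@(7, 7): e=[24,6,38] → █
    (4,3)@(9, 7): e=[4,18,46] → █
    (5,3)@(11, 7): e=[-16,30,54] → ·
    (3,4)@(7, 9): e=[28,-10,50] → ·
    (4,4)@(9, 9): e=[8,2,58] → █
  covered (8 px):
    · · · █ · · ·
    · · █ █ · · ·
    · · █ █ · · ·
    · · · █ █ · ·
    · · · · █ · ·
    · · · · · · ·
    · · · · · · ·

Answer: [[3,0],[2,1],[3,1],[2,2],[3,2],[3,3],[4,3],[4,4]]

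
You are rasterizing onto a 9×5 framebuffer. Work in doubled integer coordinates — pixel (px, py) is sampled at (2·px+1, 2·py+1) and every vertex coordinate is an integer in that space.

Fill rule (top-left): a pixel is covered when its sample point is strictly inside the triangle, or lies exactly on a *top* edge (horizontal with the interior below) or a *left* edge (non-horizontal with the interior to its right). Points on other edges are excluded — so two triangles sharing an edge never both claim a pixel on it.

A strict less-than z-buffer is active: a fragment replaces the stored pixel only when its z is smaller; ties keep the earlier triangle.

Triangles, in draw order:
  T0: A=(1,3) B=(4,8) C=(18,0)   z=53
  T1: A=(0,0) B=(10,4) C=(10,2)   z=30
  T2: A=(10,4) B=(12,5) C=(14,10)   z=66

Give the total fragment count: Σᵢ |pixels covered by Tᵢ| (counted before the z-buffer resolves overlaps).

T0:
  2·area = 94  (B↔C swapped to make it positive)
  edge (1, 3)→(18, 0): d=(17,-3) top-left  bias=+0
  edge (18, 0)→(4, 8): d=(-14,8) right/bottom  bias=-1
  edge (4, 8)→(1, 3): d=(-3,-5) top-left  bias=+0
    (6,0)@(13, 1): e=[2,26,66] → #
    (7,0)@(15, 1): e=[8,10,76] → #
    (8,0)@(17, 1): e=[14,-6,86] → ·
    (0,1)@(1, 3): e=[0,94,0] → #  [on edge]
    (1,1)@(3, 3): e=[6,78,10] → #
    (2,1)@(5, 3): e=[12,62,20] → #
    (3,1)@(7, 3): e=[18,46,30] → #
    (4,1)@(9, 3): e=[24,30,40] → #
    (5,1)@(11, 3): e=[30,14,50] → #
    (6,1)@(13, 3): e=[36,-2,60] → ·
    (7,1)@(15, 3): e=[42,-18,70] → ·
    (0,2)@(1, 5): e=[34,66,-6] → ·
  covered (13 px):
    · · · · · · # # ·
    # # # # # # · · ·
    · # # # # · · · ·
    · · # · · · · · ·
    · · · · · · · · ·
T1:
  2·area = 20  (B↔C swapped to make it positive)
  edge (0, 0)→(10, 2): d=(10,2) right/bottom  bias=-1
  edge (10, 2)→(10, 4): d=(0,2) right/bottom  bias=-1
  edge (10, 4)→(0, 0): d=(-10,-4) top-left  bias=+0
    (1,0)@(3, 1): e=[4,14,2] → #
    (2,0)@(5, 1): e=[0,10,10] → ·  [on edge]
    (1,1)@(3, 3): e=[24,14,-18] → ·
    (4,1)@(9, 3): e=[12,2,6] → #
    (5,1)@(11, 3): e=[8,-2,14] → ·
    (7,1)@(15, 3): e=[0,-10,30] → ·  [on edge]
    (4,2)@(9, 5): e=[32,2,-14] → ·
  covered (2 px):
    · # · · · · · · ·
    · · · · # · · · ·
    · · · · · · · · ·
    · · · · · · · · ·
    · · · · · · · · ·
T2:
  2·area = 8
  edge (10, 4)→(12, 5): d=(2,1) right/bottom  bias=-1
  edge (12, 5)→(14, 10): d=(2,5) right/bottom  bias=-1
  edge (14, 10)→(10, 4): d=(-4,-6) top-left  bias=+0
    (5,2)@(11, 5): e=[1,5,2] → #
    (6,2)@(13, 5): e=[-1,-5,14] → ·
    (5,3)@(11, 7): e=[5,9,-6] → ·
  covered (1 px):
    · · · · · · · · ·
    · · · · · · · · ·
    · · · · · # · · ·
    · · · · · · · · ·
    · · · · · · · · ·

Answer: 16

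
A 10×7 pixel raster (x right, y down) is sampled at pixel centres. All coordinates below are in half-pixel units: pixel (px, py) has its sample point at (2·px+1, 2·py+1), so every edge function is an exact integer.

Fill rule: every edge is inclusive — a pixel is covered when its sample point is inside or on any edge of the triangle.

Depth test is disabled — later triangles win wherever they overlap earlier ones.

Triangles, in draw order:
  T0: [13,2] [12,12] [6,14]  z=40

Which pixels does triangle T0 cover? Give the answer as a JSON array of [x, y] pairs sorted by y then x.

T0:
  2·area = 58
  edge (13, 2)→(12, 12): d=(-1,10) inclusive
  edge (12, 12)→(6, 14): d=(-6,2) inclusive
  edge (6, 14)→(13, 2): d=(7,-12) inclusive
    (5,3)@(11, 7): e=[15,32,11] → █
    (6,3)@(13, 7): e=[-5,28,35] → ·
    (4,4)@(9, 9): e=[33,24,1] → █
    (6,4)@(13, 9): e=[-7,16,49] → ·
    (4,5)@(9, 11): e=[31,12,15] → █
    (6,5)@(13, 11): e=[-9,4,63] → ·
    (7,5)@(15, 11): e=[-29,0,87] → ·  [on edge]
    (3,6)@(7, 13): e=[49,4,5] → █
    (4,6)@(9, 13): e=[29,0,29] → █  [on edge]
    (5,6)@(11, 13): e=[9,-4,53] → ·
  covered (7 px):
    · · · · · · · · · ·
    · · · · · · · · · ·
    · · · · · · · · · ·
    · · · · · █ · · · ·
    · · · · █ █ · · · ·
    · · · · █ █ · · · ·
    · · · █ █ · · · · ·

Answer: [[5,3],[4,4],[5,4],[4,5],[5,5],[3,6],[4,6]]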